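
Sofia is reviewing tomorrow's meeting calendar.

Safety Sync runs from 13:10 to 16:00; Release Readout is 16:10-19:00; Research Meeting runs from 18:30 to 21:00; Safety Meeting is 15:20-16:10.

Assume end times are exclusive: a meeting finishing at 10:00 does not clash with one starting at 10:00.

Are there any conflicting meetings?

Yes

Sorted by start: Safety Sync, Safety Meeting, Release Readout, Research Meeting.
Safety Meeting starts before Safety Sync ends → Safety Sync and Safety Meeting overlap.
That's a conflict, so the schedule is not conflict-free.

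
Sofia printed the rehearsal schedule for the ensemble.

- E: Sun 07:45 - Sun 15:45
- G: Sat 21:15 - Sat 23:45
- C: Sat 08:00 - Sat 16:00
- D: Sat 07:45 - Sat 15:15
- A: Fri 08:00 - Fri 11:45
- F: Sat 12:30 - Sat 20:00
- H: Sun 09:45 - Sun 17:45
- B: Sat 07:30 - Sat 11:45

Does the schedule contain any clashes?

Check each pair: they overlap iff neither finishes before the other starts.
Sorted by start: A, B, D, C, F, G, E, H.
B starts after A ends; A is clear from here.
D starts before B ends → B and D overlap.
That's a conflict, so the schedule is not conflict-free.

Yes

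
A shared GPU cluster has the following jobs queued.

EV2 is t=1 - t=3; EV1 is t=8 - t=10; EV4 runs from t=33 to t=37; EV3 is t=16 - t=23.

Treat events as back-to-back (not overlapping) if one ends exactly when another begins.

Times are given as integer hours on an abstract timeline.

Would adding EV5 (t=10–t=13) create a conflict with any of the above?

No — it doesn't clash with anything

EV2: ends t=3 at or before EV5 starts t=10 → clear.
EV1: ends t=10 at or before EV5 starts t=10 → clear.
EV3: starts t=16 at or after EV5 ends t=13 → clear.
EV4: starts t=33 at or after EV5 ends t=13 → clear.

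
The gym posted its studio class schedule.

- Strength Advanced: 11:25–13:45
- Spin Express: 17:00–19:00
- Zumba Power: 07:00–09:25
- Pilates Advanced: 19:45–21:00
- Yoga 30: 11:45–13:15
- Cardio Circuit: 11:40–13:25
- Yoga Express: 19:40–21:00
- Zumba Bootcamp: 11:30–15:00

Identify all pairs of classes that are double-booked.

Two intervals overlap when each starts before the other ends.
Sorted by start: Zumba Power, Strength Advanced, Zumba Bootcamp, Cardio Circuit, Yoga 30, Spin Express, Yoga Express, Pilates Advanced.
Strength Advanced starts after Zumba Power ends, so nothing later overlaps Zumba Power either.
Zumba Bootcamp starts before Strength Advanced ends → Strength Advanced and Zumba Bootcamp overlap.
Cardio Circuit starts before Strength Advanced ends → Strength Advanced and Cardio Circuit overlap.
Yoga 30 starts before Strength Advanced ends → Strength Advanced and Yoga 30 overlap.
Spin Express starts after Strength Advanced ends, so nothing later overlaps Strength Advanced either.
Cardio Circuit starts before Zumba Bootcamp ends → Zumba Bootcamp and Cardio Circuit overlap.
Yoga 30 starts before Zumba Bootcamp ends → Zumba Bootcamp and Yoga 30 overlap.
Spin Express starts after Zumba Bootcamp ends, so nothing later overlaps Zumba Bootcamp either.
Yoga 30 starts before Cardio Circuit ends → Cardio Circuit and Yoga 30 overlap.
Spin Express starts after Cardio Circuit ends, so nothing later overlaps Cardio Circuit either.
Spin Express starts after Yoga 30 ends, so nothing later overlaps Yoga 30 either.
Yoga Express starts after Spin Express ends, so nothing later overlaps Spin Express either.
Pilates Advanced starts before Yoga Express ends → Yoga Express and Pilates Advanced overlap.

Cardio Circuit & Strength Advanced, Cardio Circuit & Yoga 30, Cardio Circuit & Zumba Bootcamp, Pilates Advanced & Yoga Express, Strength Advanced & Yoga 30, Strength Advanced & Zumba Bootcamp, Yoga 30 & Zumba Bootcamp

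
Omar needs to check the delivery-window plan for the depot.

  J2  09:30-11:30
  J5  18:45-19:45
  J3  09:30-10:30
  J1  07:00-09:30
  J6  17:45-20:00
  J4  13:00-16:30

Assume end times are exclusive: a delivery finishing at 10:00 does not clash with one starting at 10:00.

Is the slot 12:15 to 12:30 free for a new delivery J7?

J1: ends 09:30 at or before J7 starts 12:15 → clear.
J2: ends 11:30 at or before J7 starts 12:15 → clear.
J3: ends 10:30 at or before J7 starts 12:15 → clear.
J4: starts 13:00 at or after J7 ends 12:30 → clear.
J6: starts 17:45 at or after J7 ends 12:30 → clear.
J5: starts 18:45 at or after J7 ends 12:30 → clear.

Yes — the slot is free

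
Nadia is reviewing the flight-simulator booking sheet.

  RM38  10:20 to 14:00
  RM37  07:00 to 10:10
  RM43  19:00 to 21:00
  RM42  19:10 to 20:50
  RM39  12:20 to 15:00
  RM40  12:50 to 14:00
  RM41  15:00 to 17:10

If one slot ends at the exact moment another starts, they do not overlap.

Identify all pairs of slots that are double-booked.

Two intervals overlap when each starts before the other ends.
Sorted by start: RM37, RM38, RM39, RM40, RM41, RM43, RM42.
RM38 starts after RM37 ends, so RM37 has no further overlaps.
RM39 starts before RM38 ends → RM38 and RM39 overlap.
RM40 starts before RM38 ends → RM38 and RM40 overlap.
RM41 starts after RM38 ends, so RM38 has no further overlaps.
RM40 starts before RM39 ends → RM39 and RM40 overlap.
RM41 starts exactly when RM39 ends (back-to-back, no overlap), so RM39 has no further overlaps.
RM41 starts after RM40 ends, so RM40 has no further overlaps.
RM43 starts after RM41 ends, so RM41 has no further overlaps.
RM42 starts before RM43 ends → RM43 and RM42 overlap.

RM38 & RM39, RM38 & RM40, RM39 & RM40, RM42 & RM43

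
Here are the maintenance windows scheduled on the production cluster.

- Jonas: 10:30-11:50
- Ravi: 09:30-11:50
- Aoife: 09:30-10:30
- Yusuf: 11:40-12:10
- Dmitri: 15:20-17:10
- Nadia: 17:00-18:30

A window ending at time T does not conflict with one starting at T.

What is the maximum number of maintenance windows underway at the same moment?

3

Walk through starts and ends in time order (an end at T is processed before a start at T):
09:30 start Aoife → 1
09:30 start Ravi → 2
10:30 end Aoife → 1
10:30 start Jonas → 2
11:40 start Yusuf → 3
11:50 end Jonas → 2
11:50 end Ravi → 1
12:10 end Yusuf → 0
15:20 start Dmitri → 1
17:00 start Nadia → 2
17:10 end Dmitri → 1
18:30 end Nadia → 0
Peak is 3, at 11:40 (Jonas, Ravi, Yusuf).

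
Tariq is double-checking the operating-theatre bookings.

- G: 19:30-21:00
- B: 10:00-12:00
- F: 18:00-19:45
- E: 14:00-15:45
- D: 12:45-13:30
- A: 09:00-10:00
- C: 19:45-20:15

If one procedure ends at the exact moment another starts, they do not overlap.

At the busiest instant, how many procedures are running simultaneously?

Sweep the timeline, counting +1 at each start and −1 at each end (ends before starts at a tie):
09:00 start A → 1
10:00 end A → 0
10:00 start B → 1
12:00 end B → 0
12:45 start D → 1
13:30 end D → 0
14:00 start E → 1
15:45 end E → 0
18:00 start F → 1
19:30 start G → 2
19:45 end F → 1
19:45 start C → 2
20:15 end C → 1
21:00 end G → 0
Peak is 2, at 19:30 (F, G).

2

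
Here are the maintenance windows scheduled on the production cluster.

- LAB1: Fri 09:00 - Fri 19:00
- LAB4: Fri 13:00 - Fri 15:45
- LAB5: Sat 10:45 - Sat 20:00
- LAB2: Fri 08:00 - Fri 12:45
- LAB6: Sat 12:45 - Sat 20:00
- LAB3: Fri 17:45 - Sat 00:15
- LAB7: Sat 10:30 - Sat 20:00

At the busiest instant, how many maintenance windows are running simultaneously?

Sweep the timeline, counting +1 at each start and −1 at each end (ends before starts at a tie):
Fri 08:00 start LAB2 → 1
Fri 09:00 start LAB1 → 2
Fri 12:45 end LAB2 → 1
Fri 13:00 start LAB4 → 2
Fri 15:45 end LAB4 → 1
Fri 17:45 start LAB3 → 2
Fri 19:00 end LAB1 → 1
Sat 00:15 end LAB3 → 0
Sat 10:30 start LAB7 → 1
Sat 10:45 start LAB5 → 2
Sat 12:45 start LAB6 → 3
Sat 20:00 end LAB5 → 2
Sat 20:00 end LAB6 → 1
Sat 20:00 end LAB7 → 0
Peak is 3, at Sat 12:45 (LAB5, LAB6, LAB7).

3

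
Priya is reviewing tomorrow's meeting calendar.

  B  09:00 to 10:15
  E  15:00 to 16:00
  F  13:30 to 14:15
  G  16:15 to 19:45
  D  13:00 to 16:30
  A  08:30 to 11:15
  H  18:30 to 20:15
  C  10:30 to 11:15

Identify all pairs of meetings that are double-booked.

Check each pair: they overlap iff neither finishes before the other starts.
Sorted by start: A, B, C, D, F, E, G, H.
B starts before A ends → A and B overlap.
C starts before A ends → A and C overlap.
D starts after A ends, so A has no further overlaps.
C starts after B ends, so B has no further overlaps.
D starts after C ends, so C has no further overlaps.
F starts before D ends → D and F overlap.
E starts before D ends → D and E overlap.
G starts before D ends → D and G overlap.
H starts after D ends.
E starts after F ends, so F has no further overlaps.
G starts after E ends, so E has no further overlaps.
H starts before G ends → G and H overlap.

A & B, A & C, D & E, D & F, D & G, G & H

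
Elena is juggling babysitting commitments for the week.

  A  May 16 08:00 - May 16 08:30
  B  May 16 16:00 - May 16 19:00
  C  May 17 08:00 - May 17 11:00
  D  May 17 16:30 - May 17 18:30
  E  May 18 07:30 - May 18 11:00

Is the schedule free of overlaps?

Sorted by start: A, B, C, D, E.
B starts after A ends — done with A.
C starts after B ends — done with B.
D starts after C ends — done with C.
E starts after D ends.
Every pair is clear; the schedule has no overlaps.

Yes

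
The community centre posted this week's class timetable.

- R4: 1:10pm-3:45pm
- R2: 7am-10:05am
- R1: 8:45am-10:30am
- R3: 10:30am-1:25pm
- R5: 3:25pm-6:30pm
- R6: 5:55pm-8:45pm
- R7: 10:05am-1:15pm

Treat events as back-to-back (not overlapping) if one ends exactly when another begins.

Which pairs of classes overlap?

Sorted by start: R2, R1, R7, R3, R4, R5, R6.
R1 starts before R2 ends → R2 and R1 overlap.
R7 starts exactly when R2 ends (back-to-back, no overlap) — done with R2.
R7 starts before R1 ends → R1 and R7 overlap.
R3 starts exactly when R1 ends (back-to-back, no overlap) — done with R1.
R3 starts before R7 ends → R7 and R3 overlap.
R4 starts before R7 ends → R7 and R4 overlap.
R5 starts after R7 ends — done with R7.
R4 starts before R3 ends → R3 and R4 overlap.
R5 starts after R3 ends — done with R3.
R5 starts before R4 ends → R4 and R5 overlap.
R6 starts after R4 ends.
R6 starts before R5 ends → R5 and R6 overlap.

R1 & R2, R1 & R7, R3 & R4, R3 & R7, R4 & R5, R4 & R7, R5 & R6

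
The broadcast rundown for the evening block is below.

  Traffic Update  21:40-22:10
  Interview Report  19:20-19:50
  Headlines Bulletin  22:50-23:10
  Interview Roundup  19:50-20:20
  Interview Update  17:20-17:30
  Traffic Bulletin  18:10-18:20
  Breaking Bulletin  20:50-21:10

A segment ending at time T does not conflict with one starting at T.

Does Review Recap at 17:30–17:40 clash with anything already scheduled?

Interview Update: ends 17:30 at or before Review Recap starts 17:30 → clear.
Traffic Bulletin: starts 18:10 at or after Review Recap ends 17:40 → clear.
Interview Report: starts 19:20 at or after Review Recap ends 17:40 → clear.
Interview Roundup: starts 19:50 at or after Review Recap ends 17:40 → clear.
Breaking Bulletin: starts 20:50 at or after Review Recap ends 17:40 → clear.
Traffic Update: starts 21:40 at or after Review Recap ends 17:40 → clear.
Headlines Bulletin: starts 22:50 at or after Review Recap ends 17:40 → clear.

No — it doesn't clash with anything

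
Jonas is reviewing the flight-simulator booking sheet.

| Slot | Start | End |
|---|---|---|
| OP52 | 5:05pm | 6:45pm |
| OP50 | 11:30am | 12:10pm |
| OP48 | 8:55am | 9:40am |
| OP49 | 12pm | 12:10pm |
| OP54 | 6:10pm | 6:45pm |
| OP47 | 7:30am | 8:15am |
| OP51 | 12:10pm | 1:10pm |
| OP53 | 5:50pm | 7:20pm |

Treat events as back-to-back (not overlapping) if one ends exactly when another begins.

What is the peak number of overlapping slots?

Sweep the timeline, counting +1 at each start and −1 at each end (ends before starts at a tie):
7:30am start OP47 → 1
8:15am end OP47 → 0
8:55am start OP48 → 1
9:40am end OP48 → 0
11:30am start OP50 → 1
12pm start OP49 → 2
12:10pm end OP49 → 1
12:10pm end OP50 → 0
12:10pm start OP51 → 1
1:10pm end OP51 → 0
5:05pm start OP52 → 1
5:50pm start OP53 → 2
6:10pm start OP54 → 3
6:45pm end OP52 → 2
6:45pm end OP54 → 1
7:20pm end OP53 → 0
Peak is 3, at 6:10pm (OP52, OP53, OP54).

3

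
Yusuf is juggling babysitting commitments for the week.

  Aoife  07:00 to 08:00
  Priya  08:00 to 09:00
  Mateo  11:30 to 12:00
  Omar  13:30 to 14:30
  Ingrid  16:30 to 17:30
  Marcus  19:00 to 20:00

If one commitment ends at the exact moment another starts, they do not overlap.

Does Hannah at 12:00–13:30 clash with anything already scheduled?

No — it doesn't clash with anything

Aoife: ends 08:00 at or before Hannah starts 12:00 → clear.
Priya: ends 09:00 at or before Hannah starts 12:00 → clear.
Mateo: ends 12:00 at or before Hannah starts 12:00 → clear.
Omar: starts 13:30 at or after Hannah ends 13:30 → clear.
Ingrid: starts 16:30 at or after Hannah ends 13:30 → clear.
Marcus: starts 19:00 at or after Hannah ends 13:30 → clear.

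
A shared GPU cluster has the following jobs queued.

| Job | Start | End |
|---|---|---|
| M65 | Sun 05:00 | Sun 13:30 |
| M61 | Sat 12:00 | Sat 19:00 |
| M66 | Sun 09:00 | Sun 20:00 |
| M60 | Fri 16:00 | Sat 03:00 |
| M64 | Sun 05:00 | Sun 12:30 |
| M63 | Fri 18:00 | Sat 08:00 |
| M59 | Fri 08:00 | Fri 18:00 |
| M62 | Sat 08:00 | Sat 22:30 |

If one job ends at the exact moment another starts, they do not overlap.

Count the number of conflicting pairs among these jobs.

Sorted by start: M59, M60, M63, M62, M61, M64, M65, M66.
M60 starts before M59 ends → M59 and M60 overlap.
M63 starts exactly when M59 ends (back-to-back, no overlap) — done with M59.
M63 starts before M60 ends → M60 and M63 overlap.
M62 starts after M60 ends — done with M60.
M62 starts exactly when M63 ends (back-to-back, no overlap) — done with M63.
M61 starts before M62 ends → M62 and M61 overlap.
M64 starts after M62 ends — done with M62.
M64 starts after M61 ends — done with M61.
M65 starts before M64 ends → M64 and M65 overlap.
M66 starts before M64 ends → M64 and M66 overlap.
M66 starts before M65 ends → M65 and M66 overlap.
Overlapping pairs: M59 & M60, M60 & M63, M61 & M62, M64 & M65, M64 & M66, M65 & M66 — 6 in total.

6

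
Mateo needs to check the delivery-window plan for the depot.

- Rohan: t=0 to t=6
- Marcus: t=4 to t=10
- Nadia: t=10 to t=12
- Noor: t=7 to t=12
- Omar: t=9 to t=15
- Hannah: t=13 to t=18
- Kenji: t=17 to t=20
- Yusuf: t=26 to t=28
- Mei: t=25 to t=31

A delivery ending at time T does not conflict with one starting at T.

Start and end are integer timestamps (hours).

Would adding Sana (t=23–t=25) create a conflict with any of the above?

No — it doesn't clash with anything

Rohan: ends t=6 at or before Sana starts t=23 → clear.
Marcus: ends t=10 at or before Sana starts t=23 → clear.
Noor: ends t=12 at or before Sana starts t=23 → clear.
Omar: ends t=15 at or before Sana starts t=23 → clear.
Nadia: ends t=12 at or before Sana starts t=23 → clear.
Hannah: ends t=18 at or before Sana starts t=23 → clear.
Kenji: ends t=20 at or before Sana starts t=23 → clear.
Mei: starts t=25 at or after Sana ends t=25 → clear.
Yusuf: starts t=26 at or after Sana ends t=25 → clear.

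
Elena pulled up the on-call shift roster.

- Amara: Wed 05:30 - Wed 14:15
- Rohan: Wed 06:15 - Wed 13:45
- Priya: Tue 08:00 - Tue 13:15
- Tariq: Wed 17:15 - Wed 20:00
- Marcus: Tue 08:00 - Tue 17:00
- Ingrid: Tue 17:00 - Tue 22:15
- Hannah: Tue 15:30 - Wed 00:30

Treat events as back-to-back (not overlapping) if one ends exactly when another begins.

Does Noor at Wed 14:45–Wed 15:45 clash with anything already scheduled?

No — it doesn't clash with anything

Priya: ends Tue 13:15 at or before Noor starts Wed 14:45 → clear.
Marcus: ends Tue 17:00 at or before Noor starts Wed 14:45 → clear.
Hannah: ends Wed 00:30 at or before Noor starts Wed 14:45 → clear.
Ingrid: ends Tue 22:15 at or before Noor starts Wed 14:45 → clear.
Amara: ends Wed 14:15 at or before Noor starts Wed 14:45 → clear.
Rohan: ends Wed 13:45 at or before Noor starts Wed 14:45 → clear.
Tariq: starts Wed 17:15 at or after Noor ends Wed 15:45 → clear.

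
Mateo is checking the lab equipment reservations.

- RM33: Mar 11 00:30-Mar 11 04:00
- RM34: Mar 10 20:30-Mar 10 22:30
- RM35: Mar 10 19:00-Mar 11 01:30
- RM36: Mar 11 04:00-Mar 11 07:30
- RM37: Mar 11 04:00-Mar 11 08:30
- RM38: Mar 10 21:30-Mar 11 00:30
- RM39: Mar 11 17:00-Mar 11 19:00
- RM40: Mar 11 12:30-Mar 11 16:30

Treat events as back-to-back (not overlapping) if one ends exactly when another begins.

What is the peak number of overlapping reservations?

3

Walk through starts and ends in time order (an end at T is processed before a start at T):
Mar 10 19:00 start RM35 → 1
Mar 10 20:30 start RM34 → 2
Mar 10 21:30 start RM38 → 3
Mar 10 22:30 end RM34 → 2
Mar 11 00:30 end RM38 → 1
Mar 11 00:30 start RM33 → 2
Mar 11 01:30 end RM35 → 1
Mar 11 04:00 end RM33 → 0
Mar 11 04:00 start RM36 → 1
Mar 11 04:00 start RM37 → 2
Mar 11 07:30 end RM36 → 1
Mar 11 08:30 end RM37 → 0
Mar 11 12:30 start RM40 → 1
Mar 11 16:30 end RM40 → 0
Mar 11 17:00 start RM39 → 1
Mar 11 19:00 end RM39 → 0
Peak is 3, at Mar 10 21:30 (RM34, RM35, RM38).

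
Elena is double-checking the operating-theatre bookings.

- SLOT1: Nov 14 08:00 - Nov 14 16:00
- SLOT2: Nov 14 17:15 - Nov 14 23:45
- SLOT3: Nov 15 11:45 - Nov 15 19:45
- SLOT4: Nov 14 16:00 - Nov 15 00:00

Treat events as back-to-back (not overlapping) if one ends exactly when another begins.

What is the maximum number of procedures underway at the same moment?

2

Walk through starts and ends in time order (an end at T is processed before a start at T):
Nov 14 08:00 start SLOT1 → 1
Nov 14 16:00 end SLOT1 → 0
Nov 14 16:00 start SLOT4 → 1
Nov 14 17:15 start SLOT2 → 2
Nov 14 23:45 end SLOT2 → 1
Nov 15 00:00 end SLOT4 → 0
Nov 15 11:45 start SLOT3 → 1
Nov 15 19:45 end SLOT3 → 0
Peak is 2, at Nov 14 17:15 (SLOT2, SLOT4).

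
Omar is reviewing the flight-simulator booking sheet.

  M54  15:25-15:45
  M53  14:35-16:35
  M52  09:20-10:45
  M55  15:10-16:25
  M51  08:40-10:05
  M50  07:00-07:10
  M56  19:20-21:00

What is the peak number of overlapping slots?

Walk through starts and ends in time order (an end at T is processed before a start at T):
07:00 start M50 → 1
07:10 end M50 → 0
08:40 start M51 → 1
09:20 start M52 → 2
10:05 end M51 → 1
10:45 end M52 → 0
14:35 start M53 → 1
15:10 start M55 → 2
15:25 start M54 → 3
15:45 end M54 → 2
16:25 end M55 → 1
16:35 end M53 → 0
19:20 start M56 → 1
21:00 end M56 → 0
Peak is 3, at 15:25 (M53, M54, M55).

3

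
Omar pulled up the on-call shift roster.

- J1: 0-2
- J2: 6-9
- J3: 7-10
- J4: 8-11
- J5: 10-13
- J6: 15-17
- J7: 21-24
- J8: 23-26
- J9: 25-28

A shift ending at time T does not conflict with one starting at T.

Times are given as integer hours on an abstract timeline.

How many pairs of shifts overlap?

Sorted by start: J1, J2, J3, J4, J5, J6, J7, J8, J9.
J2 starts after J1 ends, so J1 has no further overlaps.
J3 starts before J2 ends → J2 and J3 overlap.
J4 starts before J2 ends → J2 and J4 overlap.
J5 starts after J2 ends, so J2 has no further overlaps.
J4 starts before J3 ends → J3 and J4 overlap.
J5 starts exactly when J3 ends (back-to-back, no overlap), so J3 has no further overlaps.
J5 starts before J4 ends → J4 and J5 overlap.
J6 starts after J4 ends, so J4 has no further overlaps.
J6 starts after J5 ends, so J5 has no further overlaps.
J7 starts after J6 ends, so J6 has no further overlaps.
J8 starts before J7 ends → J7 and J8 overlap.
J9 starts after J7 ends.
J9 starts before J8 ends → J8 and J9 overlap.
Overlapping pairs: J2 & J3, J2 & J4, J3 & J4, J4 & J5, J7 & J8, J8 & J9 — 6 in total.

6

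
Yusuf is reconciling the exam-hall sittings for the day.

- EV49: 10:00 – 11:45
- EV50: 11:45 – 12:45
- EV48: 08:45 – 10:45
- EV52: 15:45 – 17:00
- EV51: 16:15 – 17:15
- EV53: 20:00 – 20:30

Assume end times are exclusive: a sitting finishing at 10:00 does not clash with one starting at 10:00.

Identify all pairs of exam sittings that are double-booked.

Sorted by start: EV48, EV49, EV50, EV52, EV51, EV53.
EV49 starts before EV48 ends → EV48 and EV49 overlap.
EV50 starts after EV48 ends; EV48 is clear from here.
EV50 starts exactly when EV49 ends (back-to-back, no overlap); EV49 is clear from here.
EV52 starts after EV50 ends; EV50 is clear from here.
EV51 starts before EV52 ends → EV52 and EV51 overlap.
EV53 starts after EV52 ends.
EV53 starts after EV51 ends.

EV48 & EV49, EV51 & EV52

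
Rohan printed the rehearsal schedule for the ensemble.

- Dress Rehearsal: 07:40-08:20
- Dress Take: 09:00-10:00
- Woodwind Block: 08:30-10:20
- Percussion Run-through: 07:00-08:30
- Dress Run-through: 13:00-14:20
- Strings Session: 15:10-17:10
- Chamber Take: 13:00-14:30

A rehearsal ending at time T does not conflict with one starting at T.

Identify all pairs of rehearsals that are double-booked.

Chamber Take & Dress Run-through, Dress Rehearsal & Percussion Run-through, Dress Take & Woodwind Block

Sorted by start: Percussion Run-through, Dress Rehearsal, Woodwind Block, Dress Take, Chamber Take, Dress Run-through, Strings Session.
Dress Rehearsal starts before Percussion Run-through ends → Percussion Run-through and Dress Rehearsal overlap.
Woodwind Block starts exactly when Percussion Run-through ends (back-to-back, no overlap), so Percussion Run-through has no further overlaps.
Woodwind Block starts after Dress Rehearsal ends, so Dress Rehearsal has no further overlaps.
Dress Take starts before Woodwind Block ends → Woodwind Block and Dress Take overlap.
Chamber Take starts after Woodwind Block ends, so Woodwind Block has no further overlaps.
Chamber Take starts after Dress Take ends, so Dress Take has no further overlaps.
Dress Run-through starts before Chamber Take ends → Chamber Take and Dress Run-through overlap.
Strings Session starts after Chamber Take ends.
Strings Session starts after Dress Run-through ends.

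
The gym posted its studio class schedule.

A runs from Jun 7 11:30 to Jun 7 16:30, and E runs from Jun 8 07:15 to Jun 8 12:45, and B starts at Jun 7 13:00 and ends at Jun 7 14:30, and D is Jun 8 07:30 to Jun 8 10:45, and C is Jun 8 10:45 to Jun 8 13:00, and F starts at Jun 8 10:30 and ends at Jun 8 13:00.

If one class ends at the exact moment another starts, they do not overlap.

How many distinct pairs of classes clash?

Sorted by start: A, B, E, D, F, C.
B starts before A ends → A and B overlap.
E starts after A ends, so A has no further overlaps.
E starts after B ends, so B has no further overlaps.
D starts before E ends → E and D overlap.
F starts before E ends → E and F overlap.
C starts before E ends → E and C overlap.
F starts before D ends → D and F overlap.
C starts exactly when D ends (back-to-back, no overlap).
C starts before F ends → F and C overlap.
Overlapping pairs: A & B, C & E, C & F, D & E, D & F, E & F — 6 in total.

6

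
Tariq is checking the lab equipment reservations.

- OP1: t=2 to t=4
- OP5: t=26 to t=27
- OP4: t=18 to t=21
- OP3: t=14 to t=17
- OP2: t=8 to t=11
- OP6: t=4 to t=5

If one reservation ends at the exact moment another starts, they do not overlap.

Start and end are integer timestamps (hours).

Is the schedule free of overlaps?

Yes

Sorted by start: OP1, OP6, OP2, OP3, OP4, OP5.
OP6 starts exactly when OP1 ends (back-to-back, no overlap); OP1 is clear from here.
OP2 starts after OP6 ends; OP6 is clear from here.
OP3 starts after OP2 ends; OP2 is clear from here.
OP4 starts after OP3 ends; OP3 is clear from here.
OP5 starts after OP4 ends.
Every pair is clear; the schedule has no overlaps.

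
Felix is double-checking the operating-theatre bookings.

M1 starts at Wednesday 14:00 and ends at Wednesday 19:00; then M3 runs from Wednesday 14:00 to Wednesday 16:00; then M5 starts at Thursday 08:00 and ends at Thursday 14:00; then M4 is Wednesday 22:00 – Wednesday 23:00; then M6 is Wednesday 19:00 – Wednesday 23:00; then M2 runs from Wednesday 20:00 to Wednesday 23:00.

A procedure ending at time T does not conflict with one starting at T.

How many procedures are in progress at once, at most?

Sweep the timeline, counting +1 at each start and −1 at each end (ends before starts at a tie):
Wednesday 14:00 start M1 → 1
Wednesday 14:00 start M3 → 2
Wednesday 16:00 end M3 → 1
Wednesday 19:00 end M1 → 0
Wednesday 19:00 start M6 → 1
Wednesday 20:00 start M2 → 2
Wednesday 22:00 start M4 → 3
Wednesday 23:00 end M2 → 2
Wednesday 23:00 end M4 → 1
Wednesday 23:00 end M6 → 0
Thursday 08:00 start M5 → 1
Thursday 14:00 end M5 → 0
Peak is 3, at Wednesday 22:00 (M2, M4, M6).

3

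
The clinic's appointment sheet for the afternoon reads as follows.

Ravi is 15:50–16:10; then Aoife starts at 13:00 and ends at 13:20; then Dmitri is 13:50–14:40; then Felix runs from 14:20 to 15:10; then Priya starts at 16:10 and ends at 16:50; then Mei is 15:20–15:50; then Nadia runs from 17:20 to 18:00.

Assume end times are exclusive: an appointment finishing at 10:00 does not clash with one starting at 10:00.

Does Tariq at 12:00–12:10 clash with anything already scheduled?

Aoife: starts 13:00 at or after Tariq ends 12:10 → clear.
Dmitri: starts 13:50 at or after Tariq ends 12:10 → clear.
Felix: starts 14:20 at or after Tariq ends 12:10 → clear.
Mei: starts 15:20 at or after Tariq ends 12:10 → clear.
Ravi: starts 15:50 at or after Tariq ends 12:10 → clear.
Priya: starts 16:10 at or after Tariq ends 12:10 → clear.
Nadia: starts 17:20 at or after Tariq ends 12:10 → clear.

No — it doesn't clash with anything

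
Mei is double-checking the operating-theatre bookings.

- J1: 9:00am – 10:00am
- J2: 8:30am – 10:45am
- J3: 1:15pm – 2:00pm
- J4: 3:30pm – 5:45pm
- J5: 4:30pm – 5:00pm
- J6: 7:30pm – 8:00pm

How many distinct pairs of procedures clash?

2

Sorted by start: J2, J1, J3, J4, J5, J6.
J1 starts before J2 ends → J2 and J1 overlap.
J3 starts after J2 ends, so nothing later overlaps J2 either.
J3 starts after J1 ends, so nothing later overlaps J1 either.
J4 starts after J3 ends, so nothing later overlaps J3 either.
J5 starts before J4 ends → J4 and J5 overlap.
J6 starts after J4 ends.
J6 starts after J5 ends.
Overlapping pairs: J1 & J2, J4 & J5 — 2 in total.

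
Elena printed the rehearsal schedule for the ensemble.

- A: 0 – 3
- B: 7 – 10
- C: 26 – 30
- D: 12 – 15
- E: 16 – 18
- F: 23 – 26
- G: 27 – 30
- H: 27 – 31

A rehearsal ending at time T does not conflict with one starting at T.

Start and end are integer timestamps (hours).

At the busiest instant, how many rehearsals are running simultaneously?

3

Walk through starts and ends in time order (an end at T is processed before a start at T):
0 start A → 1
3 end A → 0
7 start B → 1
10 end B → 0
12 start D → 1
15 end D → 0
16 start E → 1
18 end E → 0
23 start F → 1
26 end F → 0
26 start C → 1
27 start G → 2
27 start H → 3
30 end C → 2
30 end G → 1
31 end H → 0
Peak is 3, at 27 (C, G, H).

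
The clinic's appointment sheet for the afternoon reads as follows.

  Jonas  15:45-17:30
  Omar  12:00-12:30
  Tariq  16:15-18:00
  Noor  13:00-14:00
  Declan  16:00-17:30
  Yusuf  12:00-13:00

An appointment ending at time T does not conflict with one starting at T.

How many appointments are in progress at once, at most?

Sweep the timeline, counting +1 at each start and −1 at each end (ends before starts at a tie):
12:00 start Omar → 1
12:00 start Yusuf → 2
12:30 end Omar → 1
13:00 end Yusuf → 0
13:00 start Noor → 1
14:00 end Noor → 0
15:45 start Jonas → 1
16:00 start Declan → 2
16:15 start Tariq → 3
17:30 end Declan → 2
17:30 end Jonas → 1
18:00 end Tariq → 0
Peak is 3, at 16:15 (Declan, Jonas, Tariq).

3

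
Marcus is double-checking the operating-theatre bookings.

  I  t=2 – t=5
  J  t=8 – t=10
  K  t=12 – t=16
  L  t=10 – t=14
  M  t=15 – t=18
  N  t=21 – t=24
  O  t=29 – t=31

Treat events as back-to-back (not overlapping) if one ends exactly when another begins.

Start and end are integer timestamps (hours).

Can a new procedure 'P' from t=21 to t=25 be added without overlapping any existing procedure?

No — it overlaps N

I: ends t=5 at or before P starts t=21 → clear.
J: ends t=10 at or before P starts t=21 → clear.
L: ends t=14 at or before P starts t=21 → clear.
K: ends t=16 at or before P starts t=21 → clear.
M: ends t=18 at or before P starts t=21 → clear.
N: starts t=21 before P ends t=25, and ends t=24 after P starts t=21 → overlap.
O: starts t=29 at or after P ends t=25 → clear.
P overlaps N.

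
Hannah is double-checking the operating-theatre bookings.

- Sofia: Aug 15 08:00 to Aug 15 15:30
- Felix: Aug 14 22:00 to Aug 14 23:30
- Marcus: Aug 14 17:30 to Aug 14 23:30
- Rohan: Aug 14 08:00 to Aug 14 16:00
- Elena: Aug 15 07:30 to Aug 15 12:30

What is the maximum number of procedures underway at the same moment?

2

Walk through starts and ends in time order (an end at T is processed before a start at T):
Aug 14 08:00 start Rohan → 1
Aug 14 16:00 end Rohan → 0
Aug 14 17:30 start Marcus → 1
Aug 14 22:00 start Felix → 2
Aug 14 23:30 end Felix → 1
Aug 14 23:30 end Marcus → 0
Aug 15 07:30 start Elena → 1
Aug 15 08:00 start Sofia → 2
Aug 15 12:30 end Elena → 1
Aug 15 15:30 end Sofia → 0
Peak is 2, at Aug 14 22:00 (Felix, Marcus).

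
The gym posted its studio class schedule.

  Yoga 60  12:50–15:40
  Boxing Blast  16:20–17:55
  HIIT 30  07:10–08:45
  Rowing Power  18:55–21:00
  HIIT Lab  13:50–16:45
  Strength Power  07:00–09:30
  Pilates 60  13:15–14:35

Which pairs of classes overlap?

Sorted by start: Strength Power, HIIT 30, Yoga 60, Pilates 60, HIIT Lab, Boxing Blast, Rowing Power.
HIIT 30 starts before Strength Power ends → Strength Power and HIIT 30 overlap.
Yoga 60 starts after Strength Power ends; Strength Power is clear from here.
Yoga 60 starts after HIIT 30 ends; HIIT 30 is clear from here.
Pilates 60 starts before Yoga 60 ends → Yoga 60 and Pilates 60 overlap.
HIIT Lab starts before Yoga 60 ends → Yoga 60 and HIIT Lab overlap.
Boxing Blast starts after Yoga 60 ends; Yoga 60 is clear from here.
HIIT Lab starts before Pilates 60 ends → Pilates 60 and HIIT Lab overlap.
Boxing Blast starts after Pilates 60 ends; Pilates 60 is clear from here.
Boxing Blast starts before HIIT Lab ends → HIIT Lab and Boxing Blast overlap.
Rowing Power starts after HIIT Lab ends.
Rowing Power starts after Boxing Blast ends.

Boxing Blast & HIIT Lab, HIIT 30 & Strength Power, HIIT Lab & Pilates 60, HIIT Lab & Yoga 60, Pilates 60 & Yoga 60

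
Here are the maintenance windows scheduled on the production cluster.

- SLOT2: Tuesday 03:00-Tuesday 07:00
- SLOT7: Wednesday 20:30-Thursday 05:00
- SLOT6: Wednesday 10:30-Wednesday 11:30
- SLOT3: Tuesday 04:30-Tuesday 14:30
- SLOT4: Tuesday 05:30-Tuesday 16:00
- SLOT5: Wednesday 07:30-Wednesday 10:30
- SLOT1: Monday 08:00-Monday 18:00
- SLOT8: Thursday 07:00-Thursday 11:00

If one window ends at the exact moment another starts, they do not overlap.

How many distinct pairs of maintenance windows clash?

Sorted by start: SLOT1, SLOT2, SLOT3, SLOT4, SLOT5, SLOT6, SLOT7, SLOT8.
SLOT2 starts after SLOT1 ends — done with SLOT1.
SLOT3 starts before SLOT2 ends → SLOT2 and SLOT3 overlap.
SLOT4 starts before SLOT2 ends → SLOT2 and SLOT4 overlap.
SLOT5 starts after SLOT2 ends — done with SLOT2.
SLOT4 starts before SLOT3 ends → SLOT3 and SLOT4 overlap.
SLOT5 starts after SLOT3 ends — done with SLOT3.
SLOT5 starts after SLOT4 ends — done with SLOT4.
SLOT6 starts exactly when SLOT5 ends (back-to-back, no overlap) — done with SLOT5.
SLOT7 starts after SLOT6 ends — done with SLOT6.
SLOT8 starts after SLOT7 ends.
Overlapping pairs: SLOT2 & SLOT3, SLOT2 & SLOT4, SLOT3 & SLOT4 — 3 in total.

3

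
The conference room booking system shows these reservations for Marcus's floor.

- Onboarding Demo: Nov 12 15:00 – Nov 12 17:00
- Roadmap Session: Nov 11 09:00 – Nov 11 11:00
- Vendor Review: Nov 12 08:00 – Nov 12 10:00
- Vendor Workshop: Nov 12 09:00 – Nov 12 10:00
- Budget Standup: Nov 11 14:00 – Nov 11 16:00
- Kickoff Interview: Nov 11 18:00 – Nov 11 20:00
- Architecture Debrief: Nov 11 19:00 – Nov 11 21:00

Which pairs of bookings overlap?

Two intervals overlap when each starts before the other ends.
Sorted by start: Roadmap Session, Budget Standup, Kickoff Interview, Architecture Debrief, Vendor Review, Vendor Workshop, Onboarding Demo.
Budget Standup starts after Roadmap Session ends, so Roadmap Session has no further overlaps.
Kickoff Interview starts after Budget Standup ends, so Budget Standup has no further overlaps.
Architecture Debrief starts before Kickoff Interview ends → Kickoff Interview and Architecture Debrief overlap.
Vendor Review starts after Kickoff Interview ends, so Kickoff Interview has no further overlaps.
Vendor Review starts after Architecture Debrief ends, so Architecture Debrief has no further overlaps.
Vendor Workshop starts before Vendor Review ends → Vendor Review and Vendor Workshop overlap.
Onboarding Demo starts after Vendor Review ends.
Onboarding Demo starts after Vendor Workshop ends.

Architecture Debrief & Kickoff Interview, Vendor Review & Vendor Workshop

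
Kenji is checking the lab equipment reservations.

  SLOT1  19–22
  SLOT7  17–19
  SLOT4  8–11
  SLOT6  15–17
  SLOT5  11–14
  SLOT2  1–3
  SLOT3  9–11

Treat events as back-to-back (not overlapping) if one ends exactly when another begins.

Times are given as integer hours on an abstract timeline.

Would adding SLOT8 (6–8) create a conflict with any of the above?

No — it doesn't clash with anything

SLOT2: ends 3 at or before SLOT8 starts 6 → clear.
SLOT4: starts 8 at or after SLOT8 ends 8 → clear.
SLOT3: starts 9 at or after SLOT8 ends 8 → clear.
SLOT5: starts 11 at or after SLOT8 ends 8 → clear.
SLOT6: starts 15 at or after SLOT8 ends 8 → clear.
SLOT7: starts 17 at or after SLOT8 ends 8 → clear.
SLOT1: starts 19 at or after SLOT8 ends 8 → clear.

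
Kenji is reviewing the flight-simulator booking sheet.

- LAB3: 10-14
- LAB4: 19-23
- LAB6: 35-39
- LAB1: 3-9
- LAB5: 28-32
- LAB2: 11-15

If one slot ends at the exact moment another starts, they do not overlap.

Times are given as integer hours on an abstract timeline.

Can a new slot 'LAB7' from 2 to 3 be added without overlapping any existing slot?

LAB1: starts 3 at or after LAB7 ends 3 → clear.
LAB3: starts 10 at or after LAB7 ends 3 → clear.
LAB2: starts 11 at or after LAB7 ends 3 → clear.
LAB4: starts 19 at or after LAB7 ends 3 → clear.
LAB5: starts 28 at or after LAB7 ends 3 → clear.
LAB6: starts 35 at or after LAB7 ends 3 → clear.

Yes — the slot is free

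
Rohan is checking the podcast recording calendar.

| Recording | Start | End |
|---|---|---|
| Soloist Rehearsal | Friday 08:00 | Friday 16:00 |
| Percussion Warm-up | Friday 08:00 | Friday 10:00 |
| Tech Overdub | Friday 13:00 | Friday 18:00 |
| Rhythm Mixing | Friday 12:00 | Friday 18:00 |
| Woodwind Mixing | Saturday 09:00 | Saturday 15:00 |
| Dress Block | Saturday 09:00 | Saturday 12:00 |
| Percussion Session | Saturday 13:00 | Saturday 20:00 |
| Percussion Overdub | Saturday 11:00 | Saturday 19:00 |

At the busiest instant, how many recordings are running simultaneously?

Walk through starts and ends in time order (an end at T is processed before a start at T):
Friday 08:00 start Percussion Warm-up → 1
Friday 08:00 start Soloist Rehearsal → 2
Friday 10:00 end Percussion Warm-up → 1
Friday 12:00 start Rhythm Mixing → 2
Friday 13:00 start Tech Overdub → 3
Friday 16:00 end Soloist Rehearsal → 2
Friday 18:00 end Rhythm Mixing → 1
Friday 18:00 end Tech Overdub → 0
Saturday 09:00 start Dress Block → 1
Saturday 09:00 start Woodwind Mixing → 2
Saturday 11:00 start Percussion Overdub → 3
Saturday 12:00 end Dress Block → 2
Saturday 13:00 start Percussion Session → 3
Saturday 15:00 end Woodwind Mixing → 2
Saturday 19:00 end Percussion Overdub → 1
Saturday 20:00 end Percussion Session → 0
Peak is 3, at Friday 13:00 (Rhythm Mixing, Soloist Rehearsal, Tech Overdub).

3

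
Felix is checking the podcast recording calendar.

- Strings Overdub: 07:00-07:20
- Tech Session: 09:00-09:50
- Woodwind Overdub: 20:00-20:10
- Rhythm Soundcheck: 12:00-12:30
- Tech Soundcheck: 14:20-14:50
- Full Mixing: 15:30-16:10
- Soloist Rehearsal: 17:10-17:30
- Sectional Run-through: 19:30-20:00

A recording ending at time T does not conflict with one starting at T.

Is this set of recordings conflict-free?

Sorted by start: Strings Overdub, Tech Session, Rhythm Soundcheck, Tech Soundcheck, Full Mixing, Soloist Rehearsal, Sectional Run-through, Woodwind Overdub.
Tech Session starts after Strings Overdub ends — done with Strings Overdub.
Rhythm Soundcheck starts after Tech Session ends — done with Tech Session.
Tech Soundcheck starts after Rhythm Soundcheck ends — done with Rhythm Soundcheck.
Full Mixing starts after Tech Soundcheck ends — done with Tech Soundcheck.
Soloist Rehearsal starts after Full Mixing ends — done with Full Mixing.
Sectional Run-through starts after Soloist Rehearsal ends — done with Soloist Rehearsal.
Woodwind Overdub starts exactly when Sectional Run-through ends (back-to-back, no overlap).
Every pair is clear; the schedule has no overlaps.

Yes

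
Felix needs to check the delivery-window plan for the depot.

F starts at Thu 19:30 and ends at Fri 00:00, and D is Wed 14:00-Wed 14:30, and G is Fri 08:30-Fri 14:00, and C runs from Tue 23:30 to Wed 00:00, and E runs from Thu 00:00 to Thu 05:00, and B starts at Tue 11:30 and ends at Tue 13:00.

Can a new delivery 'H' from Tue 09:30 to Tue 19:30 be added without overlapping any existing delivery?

No — it overlaps B

B: starts Tue 11:30 before H ends Tue 19:30, and ends Tue 13:00 after H starts Tue 09:30 → overlap.
C: starts Tue 23:30 at or after H ends Tue 19:30 → clear.
D: starts Wed 14:00 at or after H ends Tue 19:30 → clear.
E: starts Thu 00:00 at or after H ends Tue 19:30 → clear.
F: starts Thu 19:30 at or after H ends Tue 19:30 → clear.
G: starts Fri 08:30 at or after H ends Tue 19:30 → clear.
H overlaps B.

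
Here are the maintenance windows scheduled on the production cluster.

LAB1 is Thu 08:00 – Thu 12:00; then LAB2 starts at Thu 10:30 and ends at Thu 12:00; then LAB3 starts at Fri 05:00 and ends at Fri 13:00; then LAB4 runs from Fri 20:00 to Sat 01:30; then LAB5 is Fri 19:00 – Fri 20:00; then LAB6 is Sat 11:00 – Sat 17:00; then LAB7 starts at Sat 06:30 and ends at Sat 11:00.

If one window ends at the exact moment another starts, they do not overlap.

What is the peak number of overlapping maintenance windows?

Walk through starts and ends in time order (an end at T is processed before a start at T):
Thu 08:00 start LAB1 → 1
Thu 10:30 start LAB2 → 2
Thu 12:00 end LAB1 → 1
Thu 12:00 end LAB2 → 0
Fri 05:00 start LAB3 → 1
Fri 13:00 end LAB3 → 0
Fri 19:00 start LAB5 → 1
Fri 20:00 end LAB5 → 0
Fri 20:00 start LAB4 → 1
Sat 01:30 end LAB4 → 0
Sat 06:30 start LAB7 → 1
Sat 11:00 end LAB7 → 0
Sat 11:00 start LAB6 → 1
Sat 17:00 end LAB6 → 0
Peak is 2, at Thu 10:30 (LAB1, LAB2).

2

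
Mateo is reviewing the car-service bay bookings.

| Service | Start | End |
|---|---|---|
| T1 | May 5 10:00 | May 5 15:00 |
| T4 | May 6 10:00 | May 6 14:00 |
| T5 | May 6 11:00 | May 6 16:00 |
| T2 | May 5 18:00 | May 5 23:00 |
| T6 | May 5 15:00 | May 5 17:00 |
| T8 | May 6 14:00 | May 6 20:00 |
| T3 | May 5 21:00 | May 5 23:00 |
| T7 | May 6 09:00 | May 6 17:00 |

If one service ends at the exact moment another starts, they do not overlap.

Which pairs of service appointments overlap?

T2 & T3, T4 & T5, T4 & T7, T5 & T7, T5 & T8, T7 & T8

Check each pair: they overlap iff neither finishes before the other starts.
Sorted by start: T1, T6, T2, T3, T7, T4, T5, T8.
T6 starts exactly when T1 ends (back-to-back, no overlap), so nothing later overlaps T1 either.
T2 starts after T6 ends, so nothing later overlaps T6 either.
T3 starts before T2 ends → T2 and T3 overlap.
T7 starts after T2 ends, so nothing later overlaps T2 either.
T7 starts after T3 ends, so nothing later overlaps T3 either.
T4 starts before T7 ends → T7 and T4 overlap.
T5 starts before T7 ends → T7 and T5 overlap.
T8 starts before T7 ends → T7 and T8 overlap.
T5 starts before T4 ends → T4 and T5 overlap.
T8 starts exactly when T4 ends (back-to-back, no overlap).
T8 starts before T5 ends → T5 and T8 overlap.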